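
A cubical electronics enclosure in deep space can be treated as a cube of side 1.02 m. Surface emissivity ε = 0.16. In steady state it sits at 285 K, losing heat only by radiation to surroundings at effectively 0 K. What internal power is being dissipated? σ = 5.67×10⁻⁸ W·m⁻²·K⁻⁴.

Steady state: P = εσA T⁴.
A = 6L² = 6.242 m²; T⁴ = (285)⁴ = 6.598×10⁹ K⁴.
P = 0.16 × 5.67×10⁻⁸ × 6.242 × 6.598×10⁹.

P ≈ 374 W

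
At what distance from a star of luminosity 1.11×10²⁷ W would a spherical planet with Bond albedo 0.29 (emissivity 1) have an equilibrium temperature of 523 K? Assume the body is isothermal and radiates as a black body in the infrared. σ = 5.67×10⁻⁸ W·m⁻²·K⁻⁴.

For an isothermal black-emitting sphere, (1−a)S·πr² = σ·4πr²·T⁴ ⇒ S = 4σT⁴/(1−a).
S = 4·5.67×10⁻⁸·(523)⁴/0.710 = 23900 W/m².
Flux falls as S = L/(4πd²), so d = √(L/(4πS)) = √(1.11×10²⁷/(4π·23900)).

d ≈ 6.08×10¹⁰ m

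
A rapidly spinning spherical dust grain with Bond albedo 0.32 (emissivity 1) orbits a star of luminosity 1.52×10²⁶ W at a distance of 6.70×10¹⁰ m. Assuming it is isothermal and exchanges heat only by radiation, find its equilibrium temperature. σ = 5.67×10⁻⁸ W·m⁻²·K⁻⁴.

T ≈ 300 K

First find the stellar flux at distance d: S = L/(4πd²) = 1.52×10²⁶/(4π·(6.70×10¹⁰)²) = 2695 W/m².
For an isothermal sphere, absorbed (1−a)S·πr² = emitted σ·4πr²·T⁴, so T⁴ = (1−a)S/(4σ).
T⁴ = 0.680·2695/(4·5.67×10⁻⁸) = 8.079×10⁹ K⁴.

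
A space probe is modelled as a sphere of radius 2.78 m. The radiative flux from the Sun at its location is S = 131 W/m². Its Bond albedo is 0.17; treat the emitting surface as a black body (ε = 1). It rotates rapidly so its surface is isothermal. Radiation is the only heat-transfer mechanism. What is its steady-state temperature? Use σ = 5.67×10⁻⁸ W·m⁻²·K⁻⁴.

At equilibrium, absorbed power = emitted power.
Absorbing cross-section = πr² = 24.28 m²; emitting surface = 4πr² = 97.12 m² (ratio 4).
(1−a)S·A_cross = εσ·A_surf·T⁴  ⇒  T⁴ = (1−a)S/(4σ).
T⁴ = 0.830·131/(4·5.67×10⁻⁸) = 4.794×10⁸ K⁴.
T = (4.794×10⁸)^(1/4).

T ≈ 148 K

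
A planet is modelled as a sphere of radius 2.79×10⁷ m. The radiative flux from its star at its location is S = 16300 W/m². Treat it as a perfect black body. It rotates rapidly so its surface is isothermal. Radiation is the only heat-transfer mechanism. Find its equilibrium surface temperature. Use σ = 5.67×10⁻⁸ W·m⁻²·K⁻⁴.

At equilibrium, absorbed power = emitted power.
Absorbing cross-section = πr² = 2.445×10¹⁵ m²; emitting surface = 4πr² = 9.782×10¹⁵ m² (ratio 4).
S·A_cross = εσ·A_surf·T⁴  ⇒  T⁴ = S/(4σ).
T⁴ = 1.00·16300/(4·5.67×10⁻⁸) = 7.187×10¹⁰ K⁴.
T = (7.187×10¹⁰)^(1/4).

T ≈ 518 K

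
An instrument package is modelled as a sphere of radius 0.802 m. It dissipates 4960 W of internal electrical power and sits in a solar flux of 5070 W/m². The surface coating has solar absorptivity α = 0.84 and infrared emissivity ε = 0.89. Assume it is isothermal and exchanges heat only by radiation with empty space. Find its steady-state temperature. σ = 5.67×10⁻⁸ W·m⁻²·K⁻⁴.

At steady state, absorbed solar power + internal power = radiated power.
Absorbed: α·S·A_cross = 0.84·5070·2.021 = 8606 W (cross-section πr²).
Total input = 8606 + 4960 = 13570 W.
Radiated: εσ·A_surf·T⁴ with A_surf = 4πr² = 8.083 m².
T⁴ = 13570/(0.89·5.67×10⁻⁸·8.083) = 3.326×10¹⁰ K⁴.

T ≈ 427 K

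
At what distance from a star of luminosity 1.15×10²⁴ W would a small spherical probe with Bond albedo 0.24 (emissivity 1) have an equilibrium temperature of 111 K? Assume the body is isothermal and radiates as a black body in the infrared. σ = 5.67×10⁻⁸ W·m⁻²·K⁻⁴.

d ≈ 4.49×10¹⁰ m

For an isothermal black-emitting sphere, (1−a)S·πr² = σ·4πr²·T⁴ ⇒ S = 4σT⁴/(1−a).
S = 4·5.67×10⁻⁸·(111)⁴/0.760 = 45.30 W/m².
Flux falls as S = L/(4πd²), so d = √(L/(4πS)) = √(1.15×10²⁴/(4π·45.30)).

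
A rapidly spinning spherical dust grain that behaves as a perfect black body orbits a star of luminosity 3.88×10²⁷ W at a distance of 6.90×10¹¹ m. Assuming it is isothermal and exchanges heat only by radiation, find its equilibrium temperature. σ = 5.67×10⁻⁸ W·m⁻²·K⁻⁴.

T ≈ 231 K

First find the stellar flux at distance d: S = L/(4πd²) = 3.88×10²⁷/(4π·(6.90×10¹¹)²) = 648.5 W/m².
For an isothermal sphere, absorbed (1−a)S·πr² = emitted σ·4πr²·T⁴, so T⁴ = (1−a)S/(4σ).
T⁴ = 1.00·648.5/(4·5.67×10⁻⁸) = 2.859×10⁹ K⁴.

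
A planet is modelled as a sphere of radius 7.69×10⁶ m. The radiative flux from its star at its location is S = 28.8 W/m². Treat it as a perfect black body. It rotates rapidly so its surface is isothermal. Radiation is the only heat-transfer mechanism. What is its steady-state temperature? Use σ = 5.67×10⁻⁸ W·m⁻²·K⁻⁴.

At equilibrium, absorbed power = emitted power.
Absorbing cross-section = πr² = 1.858×10¹⁴ m²; emitting surface = 4πr² = 7.431×10¹⁴ m² (ratio 4).
S·A_cross = εσ·A_surf·T⁴  ⇒  T⁴ = S/(4σ).
T⁴ = 1.00·28.8/(4·5.67×10⁻⁸) = 1.270×10⁸ K⁴.
T = (1.270×10⁸)^(1/4).

T ≈ 106 K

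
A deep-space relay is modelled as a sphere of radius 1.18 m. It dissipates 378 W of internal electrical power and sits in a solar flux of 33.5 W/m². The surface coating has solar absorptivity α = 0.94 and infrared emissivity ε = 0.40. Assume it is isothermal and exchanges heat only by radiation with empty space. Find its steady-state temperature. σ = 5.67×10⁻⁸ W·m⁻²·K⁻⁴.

T ≈ 190 K

At steady state, absorbed solar power + internal power = radiated power.
Absorbed: α·S·A_cross = 0.94·33.5·4.374 = 137.7 W (cross-section πr²).
Total input = 137.7 + 378 = 515.7 W.
Radiated: εσ·A_surf·T⁴ with A_surf = 4πr² = 17.50 m².
T⁴ = 515.7/(0.40·5.67×10⁻⁸·17.50) = 1.300×10⁹ K⁴.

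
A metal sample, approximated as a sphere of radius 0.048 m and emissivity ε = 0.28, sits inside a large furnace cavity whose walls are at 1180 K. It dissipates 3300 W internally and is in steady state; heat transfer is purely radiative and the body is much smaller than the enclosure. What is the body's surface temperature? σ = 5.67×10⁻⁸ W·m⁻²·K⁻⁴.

For a small grey body in a large enclosure, net radiated power = εσA(T⁴ − T_w⁴).
Steady state: P = εσA(T⁴ − T_w⁴) with A = 4πr² = 0.02895 m².
T⁴ = P/(εσA) + T_w⁴ = 3300/(0.28·5.67×10⁻⁸·0.02895) + (1180)⁴
    = 7.179×10¹² + 1.939×10¹² = 9.118×10¹² K⁴.

T ≈ 1740 K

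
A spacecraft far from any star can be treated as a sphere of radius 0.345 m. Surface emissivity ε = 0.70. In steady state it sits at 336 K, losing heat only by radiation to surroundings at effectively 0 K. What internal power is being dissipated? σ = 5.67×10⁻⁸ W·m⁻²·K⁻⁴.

P ≈ 757 W

Steady state: P = εσA T⁴.
A = 4πr² = 1.496 m²; T⁴ = (336)⁴ = 1.275×10¹⁰ K⁴.
P = 0.70 × 5.67×10⁻⁸ × 1.496 × 1.275×10¹⁰.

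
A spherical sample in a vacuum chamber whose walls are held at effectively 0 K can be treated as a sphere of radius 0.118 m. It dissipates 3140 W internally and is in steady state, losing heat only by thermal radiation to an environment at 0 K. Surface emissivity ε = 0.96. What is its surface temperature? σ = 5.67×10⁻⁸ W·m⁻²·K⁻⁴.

Steady state: internal power = radiated power, P = εσA T⁴.
Radiating area A = 4πr² = 0.1750 m².
T⁴ = P/(εσA) = 3140/(0.96·5.67×10⁻⁸·0.1750) = 3.297×10¹¹ K⁴.
T = (3.297×10¹¹)^(1/4).

T ≈ 758 K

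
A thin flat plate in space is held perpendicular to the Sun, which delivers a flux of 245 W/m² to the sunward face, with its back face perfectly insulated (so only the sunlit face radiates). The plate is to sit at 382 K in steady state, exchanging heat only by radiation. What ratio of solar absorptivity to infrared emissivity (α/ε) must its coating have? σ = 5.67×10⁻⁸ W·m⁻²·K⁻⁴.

α/ε ≈ 4.93

Balance: αS·A = εσ·1A·T⁴ ⇒ α/ε = σT⁴/S.
α/ε = 5.67×10⁻⁸·(382)⁴/245 = 5.67×10⁻⁸·2.129×10¹⁰/245.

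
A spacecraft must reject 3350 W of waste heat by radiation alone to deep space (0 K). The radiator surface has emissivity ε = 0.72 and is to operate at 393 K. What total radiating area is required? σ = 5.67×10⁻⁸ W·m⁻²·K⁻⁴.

P = εσA T⁴ ⇒ A = P/(εσT⁴).
T⁴ = 2.385×10¹⁰ K⁴.
A = 3350/(0.72 × 5.67×10⁻⁸ × 2.385×10¹⁰).

A ≈ 3.44 m²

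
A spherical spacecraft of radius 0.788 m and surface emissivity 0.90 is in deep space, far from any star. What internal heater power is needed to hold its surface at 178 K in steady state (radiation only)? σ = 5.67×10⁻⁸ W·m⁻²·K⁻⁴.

P ≈ 400 W

P = εσ·4πr²·T⁴.
4πr² = 7.803 m²; T⁴ = 1.004×10⁹ K⁴.
P = 0.90·5.67×10⁻⁸·7.803·1.004×10⁹.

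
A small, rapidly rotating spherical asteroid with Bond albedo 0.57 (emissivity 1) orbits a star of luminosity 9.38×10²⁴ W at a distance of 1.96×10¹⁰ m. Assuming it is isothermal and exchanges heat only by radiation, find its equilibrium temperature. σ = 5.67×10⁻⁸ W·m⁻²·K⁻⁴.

First find the stellar flux at distance d: S = L/(4πd²) = 9.38×10²⁴/(4π·(1.96×10¹⁰)²) = 1943 W/m².
For an isothermal sphere, absorbed (1−a)S·πr² = emitted σ·4πr²·T⁴, so T⁴ = (1−a)S/(4σ).
T⁴ = 0.430·1943/(4·5.67×10⁻⁸) = 3.684×10⁹ K⁴.

T ≈ 246 K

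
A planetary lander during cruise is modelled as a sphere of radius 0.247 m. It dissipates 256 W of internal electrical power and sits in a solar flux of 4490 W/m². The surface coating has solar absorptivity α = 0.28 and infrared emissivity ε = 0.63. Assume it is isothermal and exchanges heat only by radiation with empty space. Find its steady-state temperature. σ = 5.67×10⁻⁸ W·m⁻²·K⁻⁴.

At steady state, absorbed solar power + internal power = radiated power.
Absorbed: α·S·A_cross = 0.28·4490·0.1917 = 241.0 W (cross-section πr²).
Total input = 241.0 + 256 = 497.0 W.
Radiated: εσ·A_surf·T⁴ with A_surf = 4πr² = 0.7667 m².
T⁴ = 497.0/(0.63·5.67×10⁻⁸·0.7667) = 1.815×10¹⁰ K⁴.

T ≈ 367 K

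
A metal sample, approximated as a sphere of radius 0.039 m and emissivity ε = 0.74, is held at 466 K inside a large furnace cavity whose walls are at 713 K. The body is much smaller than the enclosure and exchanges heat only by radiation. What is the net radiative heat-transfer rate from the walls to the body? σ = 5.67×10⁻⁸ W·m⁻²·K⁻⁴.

P_net ≈ 169 W

For a small grey body in a large enclosure: P_net = εσA(T_body⁴ − T_wall⁴).
A = 4πr² = 0.01911 m²; T_body⁴ − T_wall⁴ = 4.716×10¹⁰ − 2.584×10¹¹ = -2.113×10¹¹ K⁴.
|P_net| = 0.74·5.67×10⁻⁸·0.01911·2.113×10¹¹.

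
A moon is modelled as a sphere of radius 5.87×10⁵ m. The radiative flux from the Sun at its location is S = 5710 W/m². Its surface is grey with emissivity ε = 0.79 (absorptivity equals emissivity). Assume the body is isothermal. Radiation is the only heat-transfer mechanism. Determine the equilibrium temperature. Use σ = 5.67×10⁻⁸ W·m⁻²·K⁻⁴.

T ≈ 398 K

At equilibrium, absorbed power = emitted power.
Absorbing cross-section = πr² = 1.082×10¹² m²; emitting surface = 4πr² = 4.330×10¹² m² (ratio 4).
εS·A_cross = εσ·A_surf·T⁴  ⇒  T⁴ = S/(4σ)   (ε cancels).
T⁴ = 5710/(4·5.67×10⁻⁸) = 2.518×10¹⁰ K⁴.
T = (2.518×10¹⁰)^(1/4).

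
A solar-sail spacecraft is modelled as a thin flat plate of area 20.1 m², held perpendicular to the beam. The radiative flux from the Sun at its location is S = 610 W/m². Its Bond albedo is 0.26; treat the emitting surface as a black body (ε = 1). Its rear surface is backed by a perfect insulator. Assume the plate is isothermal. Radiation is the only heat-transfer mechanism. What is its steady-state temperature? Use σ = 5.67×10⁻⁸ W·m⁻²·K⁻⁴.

At equilibrium, absorbed power = emitted power.
Absorbing cross-section = A = 20.10 m²; emitting surface = A = 20.10 m² (ratio 1).
(1−a)S·A_cross = εσ·A_surf·T⁴  ⇒  T⁴ = (1−a)S/(1σ).
T⁴ = 0.740·610/(1·5.67×10⁻⁸) = 7.961×10⁹ K⁴.
T = (7.961×10⁹)^(1/4).

T ≈ 299 K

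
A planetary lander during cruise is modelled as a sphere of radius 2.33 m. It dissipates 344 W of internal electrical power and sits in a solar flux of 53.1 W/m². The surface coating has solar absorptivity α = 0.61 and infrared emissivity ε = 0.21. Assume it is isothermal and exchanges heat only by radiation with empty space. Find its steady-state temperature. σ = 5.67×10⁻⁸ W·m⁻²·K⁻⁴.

At steady state, absorbed solar power + internal power = radiated power.
Absorbed: α·S·A_cross = 0.61·53.1·17.06 = 552.4 W (cross-section πr²).
Total input = 552.4 + 344 = 896.4 W.
Radiated: εσ·A_surf·T⁴ with A_surf = 4πr² = 68.22 m².
T⁴ = 896.4/(0.21·5.67×10⁻⁸·68.22) = 1.104×10⁹ K⁴.

T ≈ 182 K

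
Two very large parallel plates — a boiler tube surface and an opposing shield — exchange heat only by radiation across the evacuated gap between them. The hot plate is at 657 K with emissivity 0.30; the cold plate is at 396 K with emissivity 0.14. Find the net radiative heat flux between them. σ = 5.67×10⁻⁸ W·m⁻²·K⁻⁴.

q ≈ 968 W/m²

For two infinite grey parallel plates, q = σ(T₁⁴ − T₂⁴)/(1/ε₁ + 1/ε₂ − 1).
T₁⁴ − T₂⁴ = 1.863×10¹¹ − 2.459×10¹⁰ = 1.617×10¹¹ K⁴.
1/ε₁ + 1/ε₂ − 1 = 3.333 + 7.143 − 1 = 9.476.
q = 5.67×10⁻⁸ × 1.617×10¹¹ / 9.476.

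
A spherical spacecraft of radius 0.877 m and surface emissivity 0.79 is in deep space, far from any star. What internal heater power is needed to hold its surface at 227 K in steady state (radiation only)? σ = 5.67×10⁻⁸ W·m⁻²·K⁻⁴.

P = εσ·4πr²·T⁴.
4πr² = 9.665 m²; T⁴ = 2.655×10⁹ K⁴.
P = 0.79·5.67×10⁻⁸·9.665·2.655×10⁹.

P ≈ 1150 W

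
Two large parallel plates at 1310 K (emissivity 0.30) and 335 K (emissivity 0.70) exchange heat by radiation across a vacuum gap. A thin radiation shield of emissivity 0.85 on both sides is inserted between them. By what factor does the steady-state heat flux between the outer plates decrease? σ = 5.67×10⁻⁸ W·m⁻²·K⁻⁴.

Without shield: q₀ = σΔ(T⁴)/(1/ε₁+1/ε₂−1) with denominator 3.762.
With shield the two gaps are in series; the resistances add: (1/ε₁+1/ε_s−1)+(1/ε_s+1/ε₂−1) = 3.510+1.605 = 5.115.
Heat-flux ratio q₀/q = 5.115/3.762.

factor ≈ 1.36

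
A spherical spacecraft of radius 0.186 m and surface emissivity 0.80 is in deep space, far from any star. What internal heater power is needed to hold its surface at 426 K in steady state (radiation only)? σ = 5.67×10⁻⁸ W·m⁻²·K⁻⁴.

P ≈ 649 W

P = εσ·4πr²·T⁴.
4πr² = 0.4347 m²; T⁴ = 3.293×10¹⁰ K⁴.
P = 0.80·5.67×10⁻⁸·0.4347·3.293×10¹⁰.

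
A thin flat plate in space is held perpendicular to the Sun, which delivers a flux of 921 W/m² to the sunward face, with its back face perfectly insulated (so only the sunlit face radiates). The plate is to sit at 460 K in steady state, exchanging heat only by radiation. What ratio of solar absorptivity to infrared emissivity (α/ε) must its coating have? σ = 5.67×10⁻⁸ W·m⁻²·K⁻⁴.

Balance: αS·A = εσ·1A·T⁴ ⇒ α/ε = σT⁴/S.
α/ε = 5.67×10⁻⁸·(460)⁴/921 = 5.67×10⁻⁸·4.477×10¹⁰/921.

α/ε ≈ 2.76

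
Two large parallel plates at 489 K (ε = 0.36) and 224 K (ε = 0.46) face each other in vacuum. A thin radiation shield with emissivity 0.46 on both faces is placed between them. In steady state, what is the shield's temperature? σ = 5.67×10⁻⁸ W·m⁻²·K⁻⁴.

T_s ≈ 408 K

In steady state the net flux on the hot side equals that on the cold side.
σ(T₁⁴−T_s⁴)/D₁ = σ(T_s⁴−T₂⁴)/D₂, with D₁ = 1/ε₁+1/ε_s−1 = 3.952, D₂ = 1/ε_s+1/ε₂−1 = 3.348.
Solve for T_s⁴: T_s⁴ = (D₂·T₁⁴ + D₁·T₂⁴)/(D₁+D₂) = 2.759×10¹⁰ K⁴.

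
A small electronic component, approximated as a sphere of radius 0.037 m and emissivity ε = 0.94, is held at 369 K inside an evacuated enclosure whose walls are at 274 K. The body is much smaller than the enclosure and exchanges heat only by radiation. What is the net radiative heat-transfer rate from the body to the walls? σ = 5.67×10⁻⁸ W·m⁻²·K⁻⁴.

For a small grey body in a large enclosure: P_net = εσA(T_body⁴ − T_wall⁴).
A = 4πr² = 0.01720 m²; T_body⁴ − T_wall⁴ = 1.854×10¹⁰ − 5.636×10⁹ = 1.290×10¹⁰ K⁴.
|P_net| = 0.94·5.67×10⁻⁸·0.01720·1.290×10¹⁰.

P_net ≈ 11.8 W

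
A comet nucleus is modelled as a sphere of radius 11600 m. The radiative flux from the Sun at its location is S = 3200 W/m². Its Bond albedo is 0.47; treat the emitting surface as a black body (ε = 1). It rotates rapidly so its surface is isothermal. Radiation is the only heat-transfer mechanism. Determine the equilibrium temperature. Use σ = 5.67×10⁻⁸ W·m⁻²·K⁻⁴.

T ≈ 294 K

At equilibrium, absorbed power = emitted power.
Absorbing cross-section = πr² = 4.227×10⁸ m²; emitting surface = 4πr² = 1.691×10⁹ m² (ratio 4).
(1−a)S·A_cross = εσ·A_surf·T⁴  ⇒  T⁴ = (1−a)S/(4σ).
T⁴ = 0.530·3200/(4·5.67×10⁻⁸) = 7.478×10⁹ K⁴.
T = (7.478×10⁹)^(1/4).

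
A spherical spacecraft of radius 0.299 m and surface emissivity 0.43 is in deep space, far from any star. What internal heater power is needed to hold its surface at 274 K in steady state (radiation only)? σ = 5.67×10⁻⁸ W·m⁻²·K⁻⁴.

P ≈ 154 W

P = εσ·4πr²·T⁴.
4πr² = 1.123 m²; T⁴ = 5.636×10⁹ K⁴.
P = 0.43·5.67×10⁻⁸·1.123·5.636×10⁹.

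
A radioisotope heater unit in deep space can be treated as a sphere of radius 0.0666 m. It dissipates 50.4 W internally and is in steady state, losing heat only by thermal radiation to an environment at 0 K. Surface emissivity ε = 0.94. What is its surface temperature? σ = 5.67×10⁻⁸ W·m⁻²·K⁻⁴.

Steady state: internal power = radiated power, P = εσA T⁴.
Radiating area A = 4πr² = 0.05574 m².
T⁴ = P/(εσA) = 50.4/(0.94·5.67×10⁻⁸·0.05574) = 1.697×10¹⁰ K⁴.
T = (1.697×10¹⁰)^(1/4).

T ≈ 361 K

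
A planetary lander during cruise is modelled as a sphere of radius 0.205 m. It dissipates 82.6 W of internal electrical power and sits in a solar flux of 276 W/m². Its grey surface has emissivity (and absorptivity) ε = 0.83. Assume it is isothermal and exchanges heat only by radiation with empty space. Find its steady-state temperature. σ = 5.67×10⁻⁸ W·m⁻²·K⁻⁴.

T ≈ 260 K

At steady state, absorbed solar power + internal power = radiated power.
Absorbed: α·S·A_cross = 0.83·276·0.1320 = 30.24 W (cross-section πr²).
Total input = 30.24 + 82.6 = 112.8 W.
Radiated: εσ·A_surf·T⁴ with A_surf = 4πr² = 0.5281 m².
T⁴ = 112.8/(0.83·5.67×10⁻⁸·0.5281) = 4.540×10⁹ K⁴.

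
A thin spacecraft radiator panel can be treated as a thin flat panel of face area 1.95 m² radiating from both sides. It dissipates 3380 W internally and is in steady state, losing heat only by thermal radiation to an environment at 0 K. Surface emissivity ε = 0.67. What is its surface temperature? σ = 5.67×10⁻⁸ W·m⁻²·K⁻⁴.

Steady state: internal power = radiated power, P = εσA T⁴.
Radiating area A = 2·1.95 = 3.900 m².
T⁴ = P/(εσA) = 3380/(0.67·5.67×10⁻⁸·3.900) = 2.281×10¹⁰ K⁴.
T = (2.281×10¹⁰)^(1/4).

T ≈ 389 K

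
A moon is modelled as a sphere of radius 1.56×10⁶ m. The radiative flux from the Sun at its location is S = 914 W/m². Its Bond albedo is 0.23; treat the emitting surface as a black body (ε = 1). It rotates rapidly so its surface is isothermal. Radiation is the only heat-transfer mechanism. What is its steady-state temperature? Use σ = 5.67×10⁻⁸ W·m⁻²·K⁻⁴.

At equilibrium, absorbed power = emitted power.
Absorbing cross-section = πr² = 7.645×10¹² m²; emitting surface = 4πr² = 3.058×10¹³ m² (ratio 4).
(1−a)S·A_cross = εσ·A_surf·T⁴  ⇒  T⁴ = (1−a)S/(4σ).
T⁴ = 0.770·914/(4·5.67×10⁻⁸) = 3.103×10⁹ K⁴.
T = (3.103×10⁹)^(1/4).

T ≈ 236 K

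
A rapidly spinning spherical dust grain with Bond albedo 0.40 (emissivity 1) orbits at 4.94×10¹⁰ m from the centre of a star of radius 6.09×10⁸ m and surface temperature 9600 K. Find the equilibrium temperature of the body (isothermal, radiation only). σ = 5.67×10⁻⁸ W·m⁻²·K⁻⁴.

The star's surface emits σT_*⁴; at distance d the flux is S = σT_*⁴(R_*/d)².
S = 5.67×10⁻⁸·(9600)⁴·(6.09×10⁸/4.94×10¹⁰)² = 73190 W/m².
For an isothermal sphere T⁴ = (1−a)S/(4σ) = 1.936×10¹¹ K⁴.

T ≈ 663 K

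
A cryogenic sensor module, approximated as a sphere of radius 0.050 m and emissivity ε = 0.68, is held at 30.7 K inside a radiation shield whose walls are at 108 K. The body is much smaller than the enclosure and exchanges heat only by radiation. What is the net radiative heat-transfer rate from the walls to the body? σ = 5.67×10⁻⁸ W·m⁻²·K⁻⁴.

P_net ≈ 0.164 W

For a small grey body in a large enclosure: P_net = εσA(T_body⁴ − T_wall⁴).
A = 4πr² = 0.03142 m²; T_body⁴ − T_wall⁴ = 8.883×10⁵ − 1.360×10⁸ = -1.352×10⁸ K⁴.
|P_net| = 0.68·5.67×10⁻⁸·0.03142·1.352×10⁸.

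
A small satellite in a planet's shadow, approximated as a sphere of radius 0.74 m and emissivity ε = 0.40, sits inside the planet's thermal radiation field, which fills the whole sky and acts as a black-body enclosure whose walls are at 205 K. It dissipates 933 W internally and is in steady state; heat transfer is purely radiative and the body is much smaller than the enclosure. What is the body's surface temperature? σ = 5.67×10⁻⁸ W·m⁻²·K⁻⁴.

T ≈ 297 K

For a small grey body in a large enclosure, net radiated power = εσA(T⁴ − T_w⁴).
Steady state: P = εσA(T⁴ − T_w⁴) with A = 4πr² = 6.881 m².
T⁴ = P/(εσA) + T_w⁴ = 933/(0.40·5.67×10⁻⁸·6.881) + (205)⁴
    = 5.978×10⁹ + 1.766×10⁹ = 7.744×10⁹ K⁴.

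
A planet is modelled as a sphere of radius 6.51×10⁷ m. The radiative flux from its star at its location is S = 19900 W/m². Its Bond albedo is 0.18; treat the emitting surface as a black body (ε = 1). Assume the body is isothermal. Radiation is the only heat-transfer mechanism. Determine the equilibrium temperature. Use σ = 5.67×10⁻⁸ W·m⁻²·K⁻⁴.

At equilibrium, absorbed power = emitted power.
Absorbing cross-section = πr² = 1.331×10¹⁶ m²; emitting surface = 4πr² = 5.326×10¹⁶ m² (ratio 4).
(1−a)S·A_cross = εσ·A_surf·T⁴  ⇒  T⁴ = (1−a)S/(4σ).
T⁴ = 0.820·19900/(4·5.67×10⁻⁸) = 7.195×10¹⁰ K⁴.
T = (7.195×10¹⁰)^(1/4).

T ≈ 518 K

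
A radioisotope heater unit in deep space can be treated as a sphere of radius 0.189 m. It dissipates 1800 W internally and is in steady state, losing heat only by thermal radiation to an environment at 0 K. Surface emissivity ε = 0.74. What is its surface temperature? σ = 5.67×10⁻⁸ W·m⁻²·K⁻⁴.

Steady state: internal power = radiated power, P = εσA T⁴.
Radiating area A = 4πr² = 0.4489 m².
T⁴ = P/(εσA) = 1800/(0.74·5.67×10⁻⁸·0.4489) = 9.557×10¹⁰ K⁴.
T = (9.557×10¹⁰)^(1/4).

T ≈ 556 K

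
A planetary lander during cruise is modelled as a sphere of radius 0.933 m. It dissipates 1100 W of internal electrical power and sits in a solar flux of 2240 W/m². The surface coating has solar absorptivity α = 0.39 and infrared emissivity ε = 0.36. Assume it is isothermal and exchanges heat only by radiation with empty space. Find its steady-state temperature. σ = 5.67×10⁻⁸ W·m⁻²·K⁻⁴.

At steady state, absorbed solar power + internal power = radiated power.
Absorbed: α·S·A_cross = 0.39·2240·2.735 = 2389 W (cross-section πr²).
Total input = 2389 + 1100 = 3489 W.
Radiated: εσ·A_surf·T⁴ with A_surf = 4πr² = 10.94 m².
T⁴ = 3489/(0.36·5.67×10⁻⁸·10.94) = 1.563×10¹⁰ K⁴.

T ≈ 354 K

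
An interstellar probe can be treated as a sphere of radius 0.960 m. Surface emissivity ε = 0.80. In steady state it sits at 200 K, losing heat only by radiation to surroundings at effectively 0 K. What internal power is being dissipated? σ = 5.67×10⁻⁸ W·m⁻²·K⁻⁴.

P ≈ 841 W

Steady state: P = εσA T⁴.
A = 4πr² = 11.58 m²; T⁴ = (200)⁴ = 1.600×10⁹ K⁴.
P = 0.80 × 5.67×10⁻⁸ × 11.58 × 1.600×10⁹.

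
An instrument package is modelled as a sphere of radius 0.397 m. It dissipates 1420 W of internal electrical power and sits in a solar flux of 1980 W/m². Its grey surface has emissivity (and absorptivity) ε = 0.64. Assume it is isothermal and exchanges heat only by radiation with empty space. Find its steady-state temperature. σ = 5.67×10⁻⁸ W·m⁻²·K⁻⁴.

At steady state, absorbed solar power + internal power = radiated power.
Absorbed: α·S·A_cross = 0.64·1980·0.4951 = 627.4 W (cross-section πr²).
Total input = 627.4 + 1420 = 2047 W.
Radiated: εσ·A_surf·T⁴ with A_surf = 4πr² = 1.981 m².
T⁴ = 2047/(0.64·5.67×10⁻⁸·1.981) = 2.849×10¹⁰ K⁴.

T ≈ 411 K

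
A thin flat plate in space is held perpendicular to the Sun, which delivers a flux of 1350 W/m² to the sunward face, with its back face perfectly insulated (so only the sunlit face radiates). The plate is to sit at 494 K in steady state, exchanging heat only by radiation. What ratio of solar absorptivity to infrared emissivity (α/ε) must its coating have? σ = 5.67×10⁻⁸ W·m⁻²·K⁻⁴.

α/ε ≈ 2.50

Balance: αS·A = εσ·1A·T⁴ ⇒ α/ε = σT⁴/S.
α/ε = 5.67×10⁻⁸·(494)⁴/1350 = 5.67×10⁻⁸·5.955×10¹⁰/1350.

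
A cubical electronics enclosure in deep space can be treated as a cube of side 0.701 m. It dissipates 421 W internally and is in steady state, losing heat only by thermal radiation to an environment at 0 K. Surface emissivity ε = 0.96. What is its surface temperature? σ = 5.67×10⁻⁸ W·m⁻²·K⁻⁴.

T ≈ 226 K

Steady state: internal power = radiated power, P = εσA T⁴.
Radiating area A = 6L² = 2.948 m².
T⁴ = P/(εσA) = 421/(0.96·5.67×10⁻⁸·2.948) = 2.623×10⁹ K⁴.
T = (2.623×10⁹)^(1/4).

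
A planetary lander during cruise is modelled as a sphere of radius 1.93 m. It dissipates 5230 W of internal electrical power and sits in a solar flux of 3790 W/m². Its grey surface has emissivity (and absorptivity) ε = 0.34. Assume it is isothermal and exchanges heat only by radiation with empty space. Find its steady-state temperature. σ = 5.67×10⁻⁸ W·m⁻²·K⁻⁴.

At steady state, absorbed solar power + internal power = radiated power.
Absorbed: α·S·A_cross = 0.34·3790·11.70 = 15080 W (cross-section πr²).
Total input = 15080 + 5230 = 20310 W.
Radiated: εσ·A_surf·T⁴ with A_surf = 4πr² = 46.81 m².
T⁴ = 20310/(0.34·5.67×10⁻⁸·46.81) = 2.251×10¹⁰ K⁴.

T ≈ 387 K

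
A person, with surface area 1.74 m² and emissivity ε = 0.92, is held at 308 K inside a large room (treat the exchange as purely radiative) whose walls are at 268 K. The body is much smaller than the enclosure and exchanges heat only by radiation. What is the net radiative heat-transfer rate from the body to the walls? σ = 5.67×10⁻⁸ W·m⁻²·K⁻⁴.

For a small grey body in a large enclosure: P_net = εσA(T_body⁴ − T_wall⁴).
A = 1.74 m²; T_body⁴ − T_wall⁴ = 8.999×10⁹ − 5.159×10⁹ = 3.840×10⁹ K⁴.
|P_net| = 0.92·5.67×10⁻⁸·1.740·3.840×10⁹.

P_net ≈ 349 W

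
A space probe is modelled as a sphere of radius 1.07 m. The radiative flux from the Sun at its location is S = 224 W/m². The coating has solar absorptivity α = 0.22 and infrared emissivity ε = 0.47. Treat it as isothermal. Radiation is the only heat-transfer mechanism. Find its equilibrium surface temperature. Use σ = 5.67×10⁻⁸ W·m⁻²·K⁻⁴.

T ≈ 147 K

At equilibrium, absorbed power = emitted power.
Absorbing cross-section = πr² = 3.597 m²; emitting surface = 4πr² = 14.39 m² (ratio 4).
αS·A_cross = εσ·A_surf·T⁴  ⇒  T⁴ = αS/(ε·4σ).
T⁴ = 0.220·224/(0.47·4·5.67×10⁻⁸) = 4.623×10⁸ K⁴.
T = (4.623×10⁸)^(1/4).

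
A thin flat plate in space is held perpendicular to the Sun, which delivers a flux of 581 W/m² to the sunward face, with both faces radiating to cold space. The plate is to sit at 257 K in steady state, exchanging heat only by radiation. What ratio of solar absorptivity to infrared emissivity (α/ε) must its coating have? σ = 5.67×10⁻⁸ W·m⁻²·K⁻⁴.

α/ε ≈ 0.851

Balance: αS·A = εσ·2A·T⁴ ⇒ α/ε = 2σT⁴/S.
α/ε = 2·5.67×10⁻⁸·(257)⁴/581 = 2·5.67×10⁻⁸·4.362×10⁹/581.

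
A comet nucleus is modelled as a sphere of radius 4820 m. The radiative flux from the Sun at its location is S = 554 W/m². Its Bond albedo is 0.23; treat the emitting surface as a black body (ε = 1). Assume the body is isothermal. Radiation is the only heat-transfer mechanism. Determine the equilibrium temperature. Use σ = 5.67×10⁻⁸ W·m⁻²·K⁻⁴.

At equilibrium, absorbed power = emitted power.
Absorbing cross-section = πr² = 7.299×10⁷ m²; emitting surface = 4πr² = 2.919×10⁸ m² (ratio 4).
(1−a)S·A_cross = εσ·A_surf·T⁴  ⇒  T⁴ = (1−a)S/(4σ).
T⁴ = 0.770·554/(4·5.67×10⁻⁸) = 1.881×10⁹ K⁴.
T = (1.881×10⁹)^(1/4).

T ≈ 208 K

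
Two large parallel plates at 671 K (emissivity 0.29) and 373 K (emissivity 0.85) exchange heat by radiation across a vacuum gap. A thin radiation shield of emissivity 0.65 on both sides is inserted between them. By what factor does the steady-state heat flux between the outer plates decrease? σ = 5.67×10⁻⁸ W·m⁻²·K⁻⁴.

Without shield: q₀ = σΔ(T⁴)/(1/ε₁+1/ε₂−1) with denominator 3.625.
With shield the two gaps are in series; the resistances add: (1/ε₁+1/ε_s−1)+(1/ε_s+1/ε₂−1) = 3.987+1.715 = 5.702.
Heat-flux ratio q₀/q = 5.702/3.625.

factor ≈ 1.57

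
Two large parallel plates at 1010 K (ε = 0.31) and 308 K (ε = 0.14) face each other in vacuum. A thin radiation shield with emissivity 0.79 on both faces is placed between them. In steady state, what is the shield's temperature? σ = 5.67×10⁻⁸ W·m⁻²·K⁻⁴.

T_s ≈ 918 K

In steady state the net flux on the hot side equals that on the cold side.
σ(T₁⁴−T_s⁴)/D₁ = σ(T_s⁴−T₂⁴)/D₂, with D₁ = 1/ε₁+1/ε_s−1 = 3.492, D₂ = 1/ε_s+1/ε₂−1 = 7.409.
Solve for T_s⁴: T_s⁴ = (D₂·T₁⁴ + D₁·T₂⁴)/(D₁+D₂) = 7.102×10¹¹ K⁴.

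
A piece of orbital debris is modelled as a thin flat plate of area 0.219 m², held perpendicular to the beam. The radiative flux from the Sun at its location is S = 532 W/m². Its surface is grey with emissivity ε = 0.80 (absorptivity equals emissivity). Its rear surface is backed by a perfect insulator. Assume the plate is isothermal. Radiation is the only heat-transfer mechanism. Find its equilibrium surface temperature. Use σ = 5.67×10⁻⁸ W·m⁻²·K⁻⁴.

At equilibrium, absorbed power = emitted power.
Absorbing cross-section = A = 0.2190 m²; emitting surface = A = 0.2190 m² (ratio 1).
εS·A_cross = εσ·A_surf·T⁴  ⇒  T⁴ = S/(1σ)   (ε cancels).
T⁴ = 532/(1·5.67×10⁻⁸) = 9.383×10⁹ K⁴.
T = (9.383×10⁹)^(1/4).

T ≈ 311 K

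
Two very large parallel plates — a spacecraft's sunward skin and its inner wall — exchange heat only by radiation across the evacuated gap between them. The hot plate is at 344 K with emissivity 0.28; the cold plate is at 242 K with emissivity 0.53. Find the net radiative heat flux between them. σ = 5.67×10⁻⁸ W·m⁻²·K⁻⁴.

q ≈ 134 W/m²

For two infinite grey parallel plates, q = σ(T₁⁴ − T₂⁴)/(1/ε₁ + 1/ε₂ − 1).
T₁⁴ − T₂⁴ = 1.400×10¹⁰ − 3.430×10⁹ = 1.057×10¹⁰ K⁴.
1/ε₁ + 1/ε₂ − 1 = 3.571 + 1.887 − 1 = 4.458.
q = 5.67×10⁻⁸ × 1.057×10¹⁰ / 4.458.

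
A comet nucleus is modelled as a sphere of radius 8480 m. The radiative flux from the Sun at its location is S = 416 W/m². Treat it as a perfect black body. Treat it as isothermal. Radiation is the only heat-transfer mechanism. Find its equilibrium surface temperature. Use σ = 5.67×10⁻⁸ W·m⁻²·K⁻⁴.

T ≈ 207 K

At equilibrium, absorbed power = emitted power.
Absorbing cross-section = πr² = 2.259×10⁸ m²; emitting surface = 4πr² = 9.037×10⁸ m² (ratio 4).
S·A_cross = εσ·A_surf·T⁴  ⇒  T⁴ = S/(4σ).
T⁴ = 1.00·416/(4·5.67×10⁻⁸) = 1.834×10⁹ K⁴.
T = (1.834×10⁹)^(1/4).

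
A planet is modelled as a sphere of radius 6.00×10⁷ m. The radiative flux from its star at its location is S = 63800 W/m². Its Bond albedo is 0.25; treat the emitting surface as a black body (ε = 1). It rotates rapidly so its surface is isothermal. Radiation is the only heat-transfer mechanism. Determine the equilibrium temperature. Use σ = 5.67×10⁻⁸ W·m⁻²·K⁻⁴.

At equilibrium, absorbed power = emitted power.
Absorbing cross-section = πr² = 1.131×10¹⁶ m²; emitting surface = 4πr² = 4.524×10¹⁶ m² (ratio 4).
(1−a)S·A_cross = εσ·A_surf·T⁴  ⇒  T⁴ = (1−a)S/(4σ).
T⁴ = 0.750·63800/(4·5.67×10⁻⁸) = 2.110×10¹¹ K⁴.
T = (2.110×10¹¹)^(1/4).

T ≈ 678 K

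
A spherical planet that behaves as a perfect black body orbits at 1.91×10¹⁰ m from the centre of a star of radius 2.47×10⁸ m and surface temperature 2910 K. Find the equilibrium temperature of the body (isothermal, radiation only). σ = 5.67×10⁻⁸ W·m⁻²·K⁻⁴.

The star's surface emits σT_*⁴; at distance d the flux is S = σT_*⁴(R_*/d)².
S = 5.67×10⁻⁸·(2910)⁴·(2.47×10⁸/1.91×10¹⁰)² = 680.0 W/m².
For an isothermal sphere T⁴ = (1−a)S/(4σ) = 2.998×10⁹ K⁴.

T ≈ 234 K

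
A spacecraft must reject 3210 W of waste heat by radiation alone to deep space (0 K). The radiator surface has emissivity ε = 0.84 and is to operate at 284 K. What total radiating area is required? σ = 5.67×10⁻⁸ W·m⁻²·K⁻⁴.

A ≈ 10.4 m²

P = εσA T⁴ ⇒ A = P/(εσT⁴).
T⁴ = 6.505×10⁹ K⁴.
A = 3210/(0.84 × 5.67×10⁻⁸ × 6.505×10⁹).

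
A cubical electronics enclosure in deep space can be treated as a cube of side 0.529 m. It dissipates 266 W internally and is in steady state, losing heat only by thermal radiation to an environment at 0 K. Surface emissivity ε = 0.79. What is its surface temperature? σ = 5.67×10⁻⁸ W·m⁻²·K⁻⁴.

Steady state: internal power = radiated power, P = εσA T⁴.
Radiating area A = 6L² = 1.679 m².
T⁴ = P/(εσA) = 266/(0.79·5.67×10⁻⁸·1.679) = 3.537×10⁹ K⁴.
T = (3.537×10⁹)^(1/4).

T ≈ 244 K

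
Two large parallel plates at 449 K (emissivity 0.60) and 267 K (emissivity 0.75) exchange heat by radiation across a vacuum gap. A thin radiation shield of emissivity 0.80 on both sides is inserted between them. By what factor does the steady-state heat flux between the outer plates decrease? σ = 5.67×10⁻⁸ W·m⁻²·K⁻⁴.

Without shield: q₀ = σΔ(T⁴)/(1/ε₁+1/ε₂−1) with denominator 2.000.
With shield the two gaps are in series; the resistances add: (1/ε₁+1/ε_s−1)+(1/ε_s+1/ε₂−1) = 1.917+1.583 = 3.500.
Heat-flux ratio q₀/q = 3.500/2.000.

factor ≈ 1.75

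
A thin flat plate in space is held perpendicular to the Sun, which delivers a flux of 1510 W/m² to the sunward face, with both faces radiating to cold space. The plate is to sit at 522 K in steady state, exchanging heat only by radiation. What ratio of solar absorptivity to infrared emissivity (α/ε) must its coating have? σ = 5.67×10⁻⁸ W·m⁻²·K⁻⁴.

α/ε ≈ 5.58

Balance: αS·A = εσ·2A·T⁴ ⇒ α/ε = 2σT⁴/S.
α/ε = 2·5.67×10⁻⁸·(522)⁴/1510 = 2·5.67×10⁻⁸·7.425×10¹⁰/1510.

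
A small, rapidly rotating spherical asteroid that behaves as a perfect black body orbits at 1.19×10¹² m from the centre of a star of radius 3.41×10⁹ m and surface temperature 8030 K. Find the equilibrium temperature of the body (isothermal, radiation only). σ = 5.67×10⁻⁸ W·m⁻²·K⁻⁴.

T ≈ 304 K

The star's surface emits σT_*⁴; at distance d the flux is S = σT_*⁴(R_*/d)².
S = 5.67×10⁻⁸·(8030)⁴·(3.41×10⁹/1.19×10¹²)² = 1936 W/m².
For an isothermal sphere T⁴ = (1−a)S/(4σ) = 8.535×10⁹ K⁴.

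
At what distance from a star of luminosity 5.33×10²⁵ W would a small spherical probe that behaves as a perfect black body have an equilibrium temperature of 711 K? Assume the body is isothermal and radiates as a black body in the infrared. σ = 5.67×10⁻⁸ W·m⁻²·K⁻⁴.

d ≈ 8.55×10⁹ m

For an isothermal black-emitting sphere, (1−a)S·πr² = σ·4πr²·T⁴ ⇒ S = 4σT⁴/(1−a).
S = 4·5.67×10⁻⁸·(711)⁴/1.00 = 57960 W/m².
Flux falls as S = L/(4πd²), so d = √(L/(4πS)) = √(5.33×10²⁵/(4π·57960)).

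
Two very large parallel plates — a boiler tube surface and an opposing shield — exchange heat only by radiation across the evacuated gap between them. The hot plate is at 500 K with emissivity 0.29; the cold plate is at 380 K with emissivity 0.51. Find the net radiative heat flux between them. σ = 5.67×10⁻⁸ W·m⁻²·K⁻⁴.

q ≈ 536 W/m²

For two infinite grey parallel plates, q = σ(T₁⁴ − T₂⁴)/(1/ε₁ + 1/ε₂ − 1).
T₁⁴ − T₂⁴ = 6.250×10¹⁰ − 2.085×10¹⁰ = 4.165×10¹⁰ K⁴.
1/ε₁ + 1/ε₂ − 1 = 3.448 + 1.961 − 1 = 4.409.
q = 5.67×10⁻⁸ × 4.165×10¹⁰ / 4.409.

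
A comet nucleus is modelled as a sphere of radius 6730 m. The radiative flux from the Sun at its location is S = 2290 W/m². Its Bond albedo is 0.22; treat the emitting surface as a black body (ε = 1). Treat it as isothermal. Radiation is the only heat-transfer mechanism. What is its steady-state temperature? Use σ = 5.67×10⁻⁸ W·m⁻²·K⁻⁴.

T ≈ 298 K

At equilibrium, absorbed power = emitted power.
Absorbing cross-section = πr² = 1.423×10⁸ m²; emitting surface = 4πr² = 5.692×10⁸ m² (ratio 4).
(1−a)S·A_cross = εσ·A_surf·T⁴  ⇒  T⁴ = (1−a)S/(4σ).
T⁴ = 0.780·2290/(4·5.67×10⁻⁸) = 7.876×10⁹ K⁴.
T = (7.876×10⁹)^(1/4).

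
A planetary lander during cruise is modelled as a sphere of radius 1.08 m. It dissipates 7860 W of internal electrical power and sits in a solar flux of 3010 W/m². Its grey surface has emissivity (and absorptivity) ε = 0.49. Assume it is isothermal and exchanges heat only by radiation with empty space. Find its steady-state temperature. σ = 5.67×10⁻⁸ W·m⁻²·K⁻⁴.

At steady state, absorbed solar power + internal power = radiated power.
Absorbed: α·S·A_cross = 0.49·3010·3.664 = 5405 W (cross-section πr²).
Total input = 5405 + 7860 = 13260 W.
Radiated: εσ·A_surf·T⁴ with A_surf = 4πr² = 14.66 m².
T⁴ = 13260/(0.49·5.67×10⁻⁸·14.66) = 3.257×10¹⁰ K⁴.

T ≈ 425 K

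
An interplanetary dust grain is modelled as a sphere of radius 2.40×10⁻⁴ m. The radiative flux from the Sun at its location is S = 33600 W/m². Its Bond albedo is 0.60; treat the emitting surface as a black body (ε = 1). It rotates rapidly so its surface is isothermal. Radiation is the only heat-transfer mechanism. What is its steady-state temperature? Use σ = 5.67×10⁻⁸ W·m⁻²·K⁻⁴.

T ≈ 493 K

At equilibrium, absorbed power = emitted power.
Absorbing cross-section = πr² = 1.810×10⁻⁷ m²; emitting surface = 4πr² = 7.238×10⁻⁷ m² (ratio 4).
(1−a)S·A_cross = εσ·A_surf·T⁴  ⇒  T⁴ = (1−a)S/(4σ).
T⁴ = 0.400·33600/(4·5.67×10⁻⁸) = 5.926×10¹⁰ K⁴.
T = (5.926×10¹⁰)^(1/4).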